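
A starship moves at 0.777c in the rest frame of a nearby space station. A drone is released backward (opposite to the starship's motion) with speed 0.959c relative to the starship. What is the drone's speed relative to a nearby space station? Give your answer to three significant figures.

0.714c

In units of c, u = (u' + v)/(1 + u'v) with u' = −0.959 and v = 0.777.
Numerator: −0.959 + 0.777 = −0.182. Denominator: 1 + (−0.959)(0.777) = 0.254857.
u = −0.182/0.254857 = −0.71413, so the speed is 0.714c.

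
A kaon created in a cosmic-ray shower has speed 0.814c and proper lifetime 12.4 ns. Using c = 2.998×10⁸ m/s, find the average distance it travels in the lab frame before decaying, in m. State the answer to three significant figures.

γ = 1/√(1 − β²) = 1/√(1 − 0.662596) = 1/√0.337404 = 1/0.580865 = 1.7216.
Lab-frame lifetime: Δt = γτ = 1.7216 × 12.4 ns = 21.348 ns.
Distance: d = vΔt = 0.814 × 2.998×10⁸ m/s × 2.1348×10^-8 s = 5.21 m.

5.21 m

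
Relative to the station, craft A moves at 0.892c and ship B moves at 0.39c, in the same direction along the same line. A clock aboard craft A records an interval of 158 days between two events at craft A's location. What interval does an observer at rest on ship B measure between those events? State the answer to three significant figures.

Speed of craft A in ship B's frame: u = (v_A − v_B)/(1 − v_A v_B/c²) = (0.892 − 0.39)/(1 − 0.892×0.39) = 0.502/0.65212 = 0.7698; |u| = 0.7698c.
At |u| = 0.7698c, γ = (1 − 0.592592)^(−1/2) = 1.5667.
The clock on craft A records proper time, so ship B measures Δt = γΔτ = 1.5667 × 158 = 248 days.

248 days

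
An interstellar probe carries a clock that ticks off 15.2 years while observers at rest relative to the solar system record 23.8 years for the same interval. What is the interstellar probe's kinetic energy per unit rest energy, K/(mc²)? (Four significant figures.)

γ = Δt/Δτ = 23.8/15.2 = 1.56579.
Since K = (γ−1)mc², K/(mc²) = 1.56579 − 1 = 0.5658.

0.5658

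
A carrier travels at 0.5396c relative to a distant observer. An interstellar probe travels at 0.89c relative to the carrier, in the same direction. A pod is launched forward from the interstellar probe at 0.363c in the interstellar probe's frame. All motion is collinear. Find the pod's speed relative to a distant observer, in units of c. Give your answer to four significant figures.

0.9839c

Apply u = (u'+v)/(1+u'v) twice. Pod in the carrier frame: (0.363+0.89)/(1+0.363·0.89) = 1.253/1.32307 = 0.94704c.
That velocity, transformed to the rest frame of a distant observer: (0.94704+0.5396)/(1+0.94704·0.5396) = 1.48664/1.511022784 = 0.98386c.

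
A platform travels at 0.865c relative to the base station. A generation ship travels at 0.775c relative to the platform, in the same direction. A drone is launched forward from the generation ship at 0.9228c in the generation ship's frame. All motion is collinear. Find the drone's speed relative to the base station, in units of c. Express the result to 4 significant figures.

First combine the drone and generation ship (S''→S'): u₁ = (0.9228 + 0.775)/(1 + 0.9228×0.775) = 1.6978/1.71517 = 0.98987.
Then combine with the platform (S'→S): u = (0.98987 + 0.865)/(1 + 0.98987×0.865) = 1.85487/1.85623755 = 0.99926.

0.9993c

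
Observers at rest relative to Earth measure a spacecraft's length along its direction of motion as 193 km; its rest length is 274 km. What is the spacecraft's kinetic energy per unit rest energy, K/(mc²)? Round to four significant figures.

0.4197

From L = L₀/γ: γ = 274/193 = 1.41969.
K/(mc²) = γ − 1 = 1.41969 − 1 = 0.4197.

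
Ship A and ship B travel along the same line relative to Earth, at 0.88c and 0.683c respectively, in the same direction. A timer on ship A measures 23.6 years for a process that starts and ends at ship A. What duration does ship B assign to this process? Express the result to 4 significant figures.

27.14 years

Transform ship A's velocity into ship B's frame: (0.88 − 0.683)/(1 − 0.88·0.683) = 0.197/0.39896, so the relative speed is 0.49378c.
γ for this relative speed: γ = 1/√(1 − 0.243819) = 1.15.
Ship A's interval is proper; time dilation gives Δt_B = γΔτ = 1.15 × 23.6 years = 27.14 years.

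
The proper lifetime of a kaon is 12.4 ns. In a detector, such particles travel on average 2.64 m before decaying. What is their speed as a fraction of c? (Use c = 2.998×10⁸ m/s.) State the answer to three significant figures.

0.579c

Let x = d/(cτ) = 2.640 m / (2.998×10⁸ m/s × 1.240×10^-8 s) = 0.71015. Since d = βγcτ, x = βγ = β/√(1−β²).
Solving: β² = x²/(1+x²) = 0.504313/1.504313 = 0.335245, so β = 0.579.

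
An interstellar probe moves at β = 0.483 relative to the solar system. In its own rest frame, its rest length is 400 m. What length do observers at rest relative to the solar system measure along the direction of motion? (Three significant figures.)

350 m

γ = 1/√(1 − β²) = 1/√(1 − 0.233289) = 1/√0.766711 = 1/0.87562 = 1.142.
Along the direction of motion the measured length is L₀/γ = 400/1.142 = 350 m.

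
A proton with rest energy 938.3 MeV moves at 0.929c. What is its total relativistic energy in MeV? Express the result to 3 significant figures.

2540 MeV

With β = 0.929, γ = 1/√(1 − 0.929²) = 1/√0.136959 = 2.7021.
Total energy: E = γmc² = 2.7021 × 938.3 MeV = 2540 MeV.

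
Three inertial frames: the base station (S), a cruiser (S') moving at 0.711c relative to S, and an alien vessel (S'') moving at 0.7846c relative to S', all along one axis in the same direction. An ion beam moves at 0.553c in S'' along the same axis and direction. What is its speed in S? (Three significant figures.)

Compose velocities in two stages. Stage 1 (into S'): u₁ = (0.553+0.7846)/(1+0.553×0.7846) = 0.93285.
Stage 2 (into S): u = (0.93285+0.711)/(1+0.93285×0.711) = 0.98833, so the speed is 0.988c.

0.988c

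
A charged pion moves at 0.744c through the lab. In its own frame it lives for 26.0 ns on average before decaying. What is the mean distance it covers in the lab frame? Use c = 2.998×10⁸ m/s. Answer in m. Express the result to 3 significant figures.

8.68 m

β² = 0.553536, so γ = 1/√0.446464 = 1.4966.
Lab-frame lifetime: Δt = γτ = 1.4966 × 26.0 ns = 38.912 ns.
Distance: d = vΔt = 0.744 × 2.998×10⁸ m/s × 3.8912×10^-8 s = 8.68 m.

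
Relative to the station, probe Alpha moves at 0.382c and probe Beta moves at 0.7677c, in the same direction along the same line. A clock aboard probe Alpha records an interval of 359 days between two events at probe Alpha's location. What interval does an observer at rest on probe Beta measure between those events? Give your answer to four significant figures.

Speed of probe Alpha in probe Beta's frame: u = (v_A − v_B)/(1 − v_A v_B/c²) = (0.382 − 0.7677)/(1 − 0.382×0.7677) = −0.3857/0.7067386 = −0.54575; |u| = 0.54575c.
At |u| = 0.54575c, γ = (1 − 0.297843)^(−1/2) = 1.1934.
The clock on probe Alpha records proper time, so probe Beta measures Δt = γΔτ = 1.1934 × 359 = 428.4 days.

428.4 days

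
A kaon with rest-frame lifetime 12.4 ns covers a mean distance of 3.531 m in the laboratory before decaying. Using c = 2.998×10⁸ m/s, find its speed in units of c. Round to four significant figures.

Lab distance = (lab lifetime)·v = γτ·βc, so βγ = d/(cτ) = 3.531/(2.998×10⁸ × 1.240×10^-8) = 0.94983.
With βγ = 0.94983: γ² = 1 + (βγ)² = 1.902177, and β = (βγ)/γ = 0.94983/1.37919 = 0.6887.

0.6887c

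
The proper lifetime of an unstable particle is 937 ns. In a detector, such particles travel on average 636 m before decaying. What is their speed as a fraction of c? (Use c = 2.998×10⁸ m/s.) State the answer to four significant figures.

Let x = d/(cτ) = 636.0 m / (2.998×10⁸ m/s × 9.370×10^-7 s) = 2.264. Since d = βγcτ, x = βγ = β/√(1−β²).
Solving: β² = x²/(1+x²) = 5.1257/6.1257 = 0.836753, so β = 0.9147.

0.9147c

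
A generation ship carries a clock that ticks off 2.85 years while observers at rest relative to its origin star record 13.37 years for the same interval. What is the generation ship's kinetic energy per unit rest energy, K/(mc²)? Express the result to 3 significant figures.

γ = Δt/Δτ = 13.37/2.85 = 4.69123.
Since K = (γ−1)mc², K/(mc²) = 4.69123 − 1 = 3.69.

3.69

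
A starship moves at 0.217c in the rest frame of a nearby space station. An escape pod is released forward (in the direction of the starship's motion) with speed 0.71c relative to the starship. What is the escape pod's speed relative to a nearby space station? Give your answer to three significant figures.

In units of c, u = (u' + v)/(1 + u'v) with u' = 0.71 and v = 0.217.
Numerator: 0.71 + 0.217 = 0.927. Denominator: 1 + (0.71)(0.217) = 1.15407.
u = 0.927/1.15407 = 0.80324, so the speed is 0.803c.

0.803c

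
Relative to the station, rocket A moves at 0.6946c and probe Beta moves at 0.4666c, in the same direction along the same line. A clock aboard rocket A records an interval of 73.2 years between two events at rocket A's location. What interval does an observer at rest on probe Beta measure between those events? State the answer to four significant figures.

Speed of rocket A in probe Beta's frame: u = (v_A − v_B)/(1 − v_A v_B/c²) = (0.6946 − 0.4666)/(1 − 0.6946×0.4666) = 0.228/0.67589964 = 0.33733; |u| = 0.33733c.
At |u| = 0.33733c, γ = (1 − 0.113792)^(−1/2) = 1.0623.
The clock on rocket A records proper time, so probe Beta measures Δt = γΔτ = 1.0623 × 73.2 = 77.76 years.

77.76 years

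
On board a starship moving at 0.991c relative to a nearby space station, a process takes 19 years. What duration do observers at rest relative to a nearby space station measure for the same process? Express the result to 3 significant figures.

142 years

With β = 0.991, γ = 1/√(1 − 0.991²) = 1/√0.017919 = 7.4704.
Time dilation: Δt = γ·Δτ = 7.4704 × 19 = 142 years.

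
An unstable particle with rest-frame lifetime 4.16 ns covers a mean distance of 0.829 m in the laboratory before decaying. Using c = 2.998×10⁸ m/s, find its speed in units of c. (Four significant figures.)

0.5536c

Let x = d/(cτ) = 0.8290 m / (2.998×10⁸ m/s × 4.160×10^-9 s) = 0.66471. Since d = βγcτ, x = βγ = β/√(1−β²).
Solving: β² = x²/(1+x²) = 0.441839/1.441839 = 0.306441, so β = 0.5536.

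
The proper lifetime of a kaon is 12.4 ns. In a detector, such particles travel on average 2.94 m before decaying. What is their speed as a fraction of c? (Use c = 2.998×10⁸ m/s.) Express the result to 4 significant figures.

d = βγcτ ⇒ βγ = d/(cτ) = 2.940 m / (3.71752 m) = 0.79085.
β = (βγ)/√(1+(βγ)²) = 0.79085/√1.625444 = 0.6203.

0.6203c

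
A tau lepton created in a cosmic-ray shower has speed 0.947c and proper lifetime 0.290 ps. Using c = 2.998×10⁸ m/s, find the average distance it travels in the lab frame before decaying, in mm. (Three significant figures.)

With β = 0.947, γ = 1/√(1 − 0.947²) = 1/√0.103191 = 3.113.
Lab-frame lifetime: Δt = γτ = 3.113 × 0.290 ps = 0.90277 ps.
Distance: d = vΔt = 0.947 × 2.998×10⁸ m/s × 9.0277×10^-13 s = 2.56×10^-4 m = 0.256 mm.

0.256 mm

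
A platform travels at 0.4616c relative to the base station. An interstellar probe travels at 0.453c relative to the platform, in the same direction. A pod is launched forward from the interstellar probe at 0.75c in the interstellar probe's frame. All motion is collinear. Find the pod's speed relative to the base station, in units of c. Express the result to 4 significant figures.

0.9611c

Compose velocities in two stages. Stage 1 (into S'): u₁ = (0.75+0.453)/(1+0.75×0.453) = 0.89793.
Stage 2 (into S): u = (0.89793+0.4616)/(1+0.89793×0.4616) = 0.96115, so the speed is 0.9611c.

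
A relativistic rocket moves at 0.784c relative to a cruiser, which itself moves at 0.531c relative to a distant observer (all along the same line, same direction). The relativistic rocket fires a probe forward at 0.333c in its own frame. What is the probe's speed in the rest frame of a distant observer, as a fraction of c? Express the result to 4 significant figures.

Apply u = (u'+v)/(1+u'v) twice. Probe in the cruiser frame: (0.333+0.784)/(1+0.333·0.784) = 1.117/1.261072 = 0.88575c.
That velocity, transformed to the rest frame of a distant observer: (0.88575+0.531)/(1+0.88575·0.531) = 1.41675/1.47033325 = 0.96356c.

0.9636c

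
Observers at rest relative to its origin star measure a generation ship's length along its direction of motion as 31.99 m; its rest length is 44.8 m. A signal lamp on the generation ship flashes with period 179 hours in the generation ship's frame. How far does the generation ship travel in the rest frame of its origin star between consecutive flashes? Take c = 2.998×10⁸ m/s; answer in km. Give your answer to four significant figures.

1.894×10^11 km

From L = L₀/γ: γ = 44.8/31.99 = 1.40044.
β = √(1 − 1/γ²) = 0.70008. Lab-frame period = γτ = 1.40044×179 hours = 250.68 hours. Distance = βc × γτ = 0.70008 × 2.998×10⁸ m/s × 902448 s = 1.8941×10^14 m = 1.894×10^11 km.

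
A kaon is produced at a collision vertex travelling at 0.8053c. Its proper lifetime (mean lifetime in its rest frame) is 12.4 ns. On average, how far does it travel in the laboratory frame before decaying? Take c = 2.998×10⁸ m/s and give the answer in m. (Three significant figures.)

β² = 0.64850809, so γ = 1/√0.35149191 = 1.6867.
Lab-frame lifetime: Δt = γτ = 1.6867 × 12.4 ns = 20.915 ns.
Distance: d = vΔt = 0.8053 × 2.998×10⁸ m/s × 2.0915×10^-8 s = 5.05 m.

5.05 m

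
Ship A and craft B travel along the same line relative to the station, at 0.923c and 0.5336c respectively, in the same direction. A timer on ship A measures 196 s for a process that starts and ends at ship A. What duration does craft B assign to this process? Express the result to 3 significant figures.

306 s

The velocity of ship A relative to craft B is (0.923 − 0.5336)c / (1 − 0.923×0.5336) = 0.76731c; relative speed 0.76731c.
At |u| = 0.76731c, γ = (1 − 0.588765)^(−1/2) = 1.5594.
The clock on ship A records proper time, so craft B measures Δt = γΔτ = 1.5594 × 196 = 306 s.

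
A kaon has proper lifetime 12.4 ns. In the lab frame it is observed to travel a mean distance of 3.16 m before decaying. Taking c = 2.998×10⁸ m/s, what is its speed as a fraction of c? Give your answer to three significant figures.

0.648c

Let x = d/(cτ) = 3.160 m / (2.998×10⁸ m/s × 1.240×10^-8 s) = 0.85003. Since d = βγcτ, x = βγ = β/√(1−β²).
Solving: β² = x²/(1+x²) = 0.722551/1.722551 = 0.419466, so β = 0.648.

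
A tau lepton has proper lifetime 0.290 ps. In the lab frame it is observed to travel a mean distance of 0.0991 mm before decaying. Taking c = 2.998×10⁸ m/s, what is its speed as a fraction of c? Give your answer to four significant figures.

0.7517c

d = βγcτ ⇒ βγ = d/(cτ) = 9.910×10^-5 m / (8.6942×10^-5 m) = 1.1398.
β = (βγ)/√(1+(βγ)²) = 1.1398/√2.29914 = 0.7517.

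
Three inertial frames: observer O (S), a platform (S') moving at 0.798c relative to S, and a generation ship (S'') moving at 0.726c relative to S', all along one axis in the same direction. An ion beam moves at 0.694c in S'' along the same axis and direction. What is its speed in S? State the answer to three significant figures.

Compose velocities in two stages. Stage 1 (into S'): u₁ = (0.694+0.726)/(1+0.694×0.726) = 0.94425.
Stage 2 (into S): u = (0.94425+0.798)/(1+0.94425×0.798) = 0.99358, so the speed is 0.994c.

0.994c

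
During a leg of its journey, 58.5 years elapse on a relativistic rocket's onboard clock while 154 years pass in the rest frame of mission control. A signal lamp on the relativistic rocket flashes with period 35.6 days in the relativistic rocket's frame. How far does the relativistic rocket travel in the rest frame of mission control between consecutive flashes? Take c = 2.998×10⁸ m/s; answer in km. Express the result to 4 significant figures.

2.246×10^12 km

From Δt = γΔτ: γ = 154/58.5 = 2.63248.
β = √(1 − 1/γ²) = 0.92504. Lab-frame period = γτ = 2.63248×35.6 days = 93.716 days. Distance = βc × γτ = 0.92504 × 2.998×10⁸ m/s × 8097062.4 s = 2.2455×10^15 m = 2.246×10^12 km.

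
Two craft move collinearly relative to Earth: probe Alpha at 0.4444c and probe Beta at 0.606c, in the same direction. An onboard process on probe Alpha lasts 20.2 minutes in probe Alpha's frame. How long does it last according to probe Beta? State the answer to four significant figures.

The velocity of probe Alpha relative to probe Beta is (0.4444 − 0.606)c / (1 − 0.4444×0.606) = −0.22116c; relative speed 0.22116c.
γ for this relative speed: γ = 1/√(1 − 0.0489117) = 1.0254.
Probe Alpha's interval is proper; time dilation gives Δt_B = γΔτ = 1.0254 × 20.2 minutes = 20.71 minutes.

20.71 minutes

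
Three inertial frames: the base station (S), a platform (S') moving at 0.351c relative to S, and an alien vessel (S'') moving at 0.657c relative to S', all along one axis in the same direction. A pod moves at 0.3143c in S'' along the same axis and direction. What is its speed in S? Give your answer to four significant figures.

Apply u = (u'+v)/(1+u'v) twice. Pod in the platform frame: (0.3143+0.657)/(1+0.3143·0.657) = 0.9713/1.2064951 = 0.80506c.
That velocity, transformed to the rest frame of the base station: (0.80506+0.351)/(1+0.80506·0.351) = 1.15606/1.28257606 = 0.90136c.

0.9014c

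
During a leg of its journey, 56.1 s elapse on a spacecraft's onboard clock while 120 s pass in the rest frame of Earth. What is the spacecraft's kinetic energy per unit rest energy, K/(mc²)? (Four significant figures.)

From Δt = γΔτ: γ = 120/56.1 = 2.13904.
Since K = (γ−1)mc², K/(mc²) = 2.13904 − 1 = 1.139.

1.139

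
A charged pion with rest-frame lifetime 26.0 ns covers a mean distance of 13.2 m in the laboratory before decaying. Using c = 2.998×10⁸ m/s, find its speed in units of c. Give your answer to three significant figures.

0.861c

d = βγcτ ⇒ βγ = d/(cτ) = 13.20 m / (7.7948 m) = 1.6934.
β = (βγ)/√(1+(βγ)²) = 1.6934/√3.8676 = 0.861.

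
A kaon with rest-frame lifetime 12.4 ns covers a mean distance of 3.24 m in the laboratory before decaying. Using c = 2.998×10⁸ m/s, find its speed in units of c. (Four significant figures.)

Lab distance = (lab lifetime)·v = γτ·βc, so βγ = d/(cτ) = 3.240/(2.998×10⁸ × 1.240×10^-8) = 0.87155.
With βγ = 0.87155: γ² = 1 + (βγ)² = 1.759599, and β = (βγ)/γ = 0.87155/1.3265 = 0.6570.

0.6570c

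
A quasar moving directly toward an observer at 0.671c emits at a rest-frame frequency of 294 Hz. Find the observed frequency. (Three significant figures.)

Relativistic Doppler (source moving toward): f_obs = f_src · √((1+β)/(1−β)).
With β = 0.671: factor = √(1.671/0.329) = 2.2537.
f_obs = 294 × 2.2537 = 663 Hz.

663 Hz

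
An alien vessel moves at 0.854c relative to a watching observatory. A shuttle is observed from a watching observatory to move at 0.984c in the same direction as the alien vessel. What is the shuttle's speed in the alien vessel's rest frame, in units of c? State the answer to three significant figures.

0.814c

Transform to the alien vessel's frame: u' = (u − v)/(1 − uv/c²).
u' = (0.984 − 0.854)/(1 − 0.984×0.854) = 0.13/0.159664 = 0.81421.
Speed in the alien vessel's frame: 0.814c (in the same direction).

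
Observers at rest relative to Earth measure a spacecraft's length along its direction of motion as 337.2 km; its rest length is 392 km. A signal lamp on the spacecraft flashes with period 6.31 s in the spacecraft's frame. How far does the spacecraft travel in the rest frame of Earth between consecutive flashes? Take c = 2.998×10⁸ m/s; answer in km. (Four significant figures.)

From L = L₀/γ: γ = 392/337.2 = 1.16251.
β = √(1 − 1/γ²) = 0.50994. Lab-frame period = γτ = 1.16251×6.31 s = 7.3354 s. Distance = βc × γτ = 0.50994 × 2.998×10⁸ m/s × 7.3354 s = 1.1214×10^9 m = 1.121×10^6 km.

1.121×10^6 km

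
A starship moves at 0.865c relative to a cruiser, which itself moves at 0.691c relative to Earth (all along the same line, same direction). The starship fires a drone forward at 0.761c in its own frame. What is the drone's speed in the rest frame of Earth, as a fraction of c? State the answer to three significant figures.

First combine the drone and starship (S''→S'): u₁ = (0.761 + 0.865)/(1 + 0.761×0.865) = 1.626/1.658265 = 0.98054.
Then combine with the cruiser (S'→S): u = (0.98054 + 0.691)/(1 + 0.98054×0.691) = 1.67154/1.67755314 = 0.99642.

0.996c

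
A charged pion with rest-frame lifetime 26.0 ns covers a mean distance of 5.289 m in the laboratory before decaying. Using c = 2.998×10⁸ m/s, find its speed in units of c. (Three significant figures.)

d = βγcτ ⇒ βγ = d/(cτ) = 5.289 m / (7.7948 m) = 0.67853.
β = (βγ)/√(1+(βγ)²) = 0.67853/√1.460403 = 0.561.

0.561c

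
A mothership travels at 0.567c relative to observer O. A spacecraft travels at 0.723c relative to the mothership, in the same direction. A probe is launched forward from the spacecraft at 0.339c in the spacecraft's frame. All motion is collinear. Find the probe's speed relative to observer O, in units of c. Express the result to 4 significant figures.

Compose velocities in two stages. Stage 1 (into S'): u₁ = (0.339+0.723)/(1+0.339×0.723) = 0.85295.
Stage 2 (into S): u = (0.85295+0.567)/(1+0.85295×0.567) = 0.95708, so the speed is 0.9571c.

0.9571c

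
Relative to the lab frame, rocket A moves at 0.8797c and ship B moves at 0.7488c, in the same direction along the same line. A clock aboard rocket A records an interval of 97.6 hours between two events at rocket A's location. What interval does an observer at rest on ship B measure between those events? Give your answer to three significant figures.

106 hours

The velocity of rocket A relative to ship B is (0.8797 − 0.7488)c / (1 − 0.8797×0.7488) = 0.38356c; relative speed 0.38356c.
At |u| = 0.38356c, γ = (1 − 0.147118)^(−1/2) = 1.0828.
The clock on rocket A records proper time, so ship B measures Δt = γΔτ = 1.0828 × 97.6 = 106 hours.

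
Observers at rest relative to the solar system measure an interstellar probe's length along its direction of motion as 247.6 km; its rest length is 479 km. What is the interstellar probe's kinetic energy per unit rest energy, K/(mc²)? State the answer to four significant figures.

γ = L₀/L = 479/247.6 = 1.93457.
K/(mc²) = γ − 1 = 1.93457 − 1 = 0.9346.

0.9346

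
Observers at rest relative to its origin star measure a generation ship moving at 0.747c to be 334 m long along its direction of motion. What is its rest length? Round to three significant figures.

With β = 0.747, γ = 1/√(1 − 0.747²) = 1/√0.441991 = 1.5042.
Proper length: L₀ = γ·L = 1.5042 × 334 = 502 m.

502 m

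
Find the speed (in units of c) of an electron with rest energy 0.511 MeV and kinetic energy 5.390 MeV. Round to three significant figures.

0.996c

K = (γ−1)mc², so γ = 1 + 5.390/0.511 = 11.548.
Then v/c = √(1 − γ⁻²) = √(1 − 0.00749871) = √0.99250129 = 0.996.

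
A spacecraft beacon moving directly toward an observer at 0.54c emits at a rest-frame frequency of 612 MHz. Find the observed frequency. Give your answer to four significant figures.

1120 MHz

Relativistic Doppler (source moving toward): f_obs = f_src · √((1+β)/(1−β)).
With β = 0.54: factor = √(1.54/0.46) = 1.8297.
f_obs = 612 × 1.8297 = 1120 MHz.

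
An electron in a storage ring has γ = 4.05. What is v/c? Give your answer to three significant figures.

0.969

β = √(1 − 1/γ²) = √(1 − 1/16.4025) = √0.939034 = 0.969.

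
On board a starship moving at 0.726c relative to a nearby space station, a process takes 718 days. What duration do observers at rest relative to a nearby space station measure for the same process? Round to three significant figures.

With β = 0.726, γ = 1/√(1 − 0.726²) = 1/√0.472924 = 1.4541.
Time dilation: Δt = γ·Δτ = 1.4541 × 718 = 1040 days.

1040 days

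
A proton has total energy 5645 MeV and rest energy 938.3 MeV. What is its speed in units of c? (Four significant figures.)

γ = E/(mc²) = 5645/938.3 = 6.0162.
β = √(1 − 1/γ²) = √(1 − 0.0276284) = √0.9723716 = 0.9861.

0.9861c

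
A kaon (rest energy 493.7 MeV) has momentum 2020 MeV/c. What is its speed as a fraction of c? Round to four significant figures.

pc/(mc²) = 2020/493.7 = 4.0916 = βγ = β/√(1−β²).
So β² = x²/(1 + x²) with x = 4.0916: x² = 16.7412, β² = 16.7412/17.7412 = 0.943634, β = 0.9714.

0.9714c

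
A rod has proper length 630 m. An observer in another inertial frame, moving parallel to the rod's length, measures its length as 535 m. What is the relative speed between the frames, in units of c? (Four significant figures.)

0.5281c

Length contraction gives γ = L₀/L = 630/535 = 1.1776.
β = √(1 − 1/γ²) = √0.278885 = 0.5281.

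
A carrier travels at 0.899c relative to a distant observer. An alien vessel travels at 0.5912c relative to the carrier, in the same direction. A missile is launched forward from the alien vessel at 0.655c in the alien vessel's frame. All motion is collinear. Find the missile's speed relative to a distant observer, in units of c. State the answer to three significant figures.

0.994c

Compose velocities in two stages. Stage 1 (into S'): u₁ = (0.655+0.5912)/(1+0.655×0.5912) = 0.89833.
Stage 2 (into S): u = (0.89833+0.899)/(1+0.89833×0.899) = 0.99432, so the speed is 0.994c.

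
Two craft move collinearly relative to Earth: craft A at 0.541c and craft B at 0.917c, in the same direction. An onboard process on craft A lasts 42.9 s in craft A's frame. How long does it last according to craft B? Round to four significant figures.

64.44 s

The velocity of craft A relative to craft B is (0.541 − 0.917)c / (1 − 0.541×0.917) = −0.74618c; relative speed 0.74618c.
At |u| = 0.74618c, γ = (1 − 0.556785)^(−1/2) = 1.5021.
Craft A's interval is proper; time dilation gives Δt_B = γΔτ = 1.5021 × 42.9 s = 64.44 s.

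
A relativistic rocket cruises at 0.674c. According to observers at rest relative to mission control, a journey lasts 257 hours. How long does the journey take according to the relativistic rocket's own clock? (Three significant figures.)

With β = 0.674, γ = 1/√(1 − 0.674²) = 1/√0.545724 = 1.3537.
The moving clock records proper time: Δτ = Δt/γ = 257/1.3537 = 190 hours.

190 hours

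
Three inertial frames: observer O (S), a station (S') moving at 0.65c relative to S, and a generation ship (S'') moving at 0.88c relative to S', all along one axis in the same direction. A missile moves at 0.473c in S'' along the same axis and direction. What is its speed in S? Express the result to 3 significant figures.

0.990c

First combine the missile and generation ship (S''→S'): u₁ = (0.473 + 0.88)/(1 + 0.473×0.88) = 1.353/1.41624 = 0.95535.
Then combine with the station (S'→S): u = (0.95535 + 0.65)/(1 + 0.95535×0.65) = 1.60535/1.6209775 = 0.99036.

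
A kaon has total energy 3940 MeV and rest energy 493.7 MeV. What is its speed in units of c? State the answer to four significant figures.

γ = E/(mc²) = 3940/493.7 = 7.9806.
β = √(1 − 1/γ²) = √(1 − 0.0157011) = √0.9842989 = 0.9921.

0.9921c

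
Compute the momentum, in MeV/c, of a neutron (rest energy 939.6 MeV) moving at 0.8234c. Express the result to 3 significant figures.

1360 MeV/c

Lorentz factor: γ = (1 − 0.67798756)^(−1/2) = 1.7622.
Momentum: p = γβ·mc = 1.7622 × 0.8234 × 939.6 MeV/c = 1360 MeV/c.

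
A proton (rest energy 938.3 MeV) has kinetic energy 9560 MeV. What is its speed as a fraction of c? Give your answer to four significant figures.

0.9960c

K = (γ−1)mc², so γ = 1 + 9560/938.3 = 11.189.
Then v/c = √(1 − γ⁻²) = √(1 − 0.00798762) = √0.99201238 = 0.9960.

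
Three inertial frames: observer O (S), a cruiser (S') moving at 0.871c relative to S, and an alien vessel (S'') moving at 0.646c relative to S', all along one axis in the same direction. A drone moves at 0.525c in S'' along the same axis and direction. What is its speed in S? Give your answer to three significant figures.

Apply u = (u'+v)/(1+u'v) twice. Drone in the cruiser frame: (0.525+0.646)/(1+0.525·0.646) = 1.171/1.33915 = 0.87444c.
That velocity, transformed to the rest frame of observer O: (0.87444+0.871)/(1+0.87444·0.871) = 1.74544/1.76163724 = 0.99081c.

0.991c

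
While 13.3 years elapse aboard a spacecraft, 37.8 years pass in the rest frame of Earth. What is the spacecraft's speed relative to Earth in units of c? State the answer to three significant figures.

0.936c

γ = Δt/Δτ = 37.8/13.3 = 2.8421.
β = √(1 − 1/γ²) = √(1 − 0.1238) = √0.8762 = 0.936.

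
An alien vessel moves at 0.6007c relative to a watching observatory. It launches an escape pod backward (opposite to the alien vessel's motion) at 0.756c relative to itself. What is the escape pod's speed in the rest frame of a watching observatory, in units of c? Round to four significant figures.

Relativistic velocity addition: u = (u' + v)/(1 + u'v/c²), with u' = −0.756c and v = 0.6007c.
Numerator: −0.756 + 0.6007 = −0.1553. Denominator: 1 + (−0.756)(0.6007) = 0.5458708.
u = −0.1553/0.5458708 = −0.2845, so the speed is 0.2845c.

0.2845c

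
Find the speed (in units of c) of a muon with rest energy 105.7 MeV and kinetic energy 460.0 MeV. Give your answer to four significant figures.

0.9824c

K = (γ−1)mc², so γ = 1 + 460.0/105.7 = 5.3519.
Then v/c = √(1 − γ⁻²) = √(1 − 0.0349127) = √0.9650873 = 0.9824.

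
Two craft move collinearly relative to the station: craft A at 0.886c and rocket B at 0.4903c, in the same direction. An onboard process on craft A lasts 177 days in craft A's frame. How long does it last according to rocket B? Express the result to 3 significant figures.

248 days

Speed of craft A in rocket B's frame: u = (v_A − v_B)/(1 − v_A v_B/c²) = (0.886 − 0.4903)/(1 − 0.886×0.4903) = 0.3957/0.5655942 = 0.69962; |u| = 0.69962c.
γ for this relative speed: γ = 1/√(1 − 0.489468) = 1.3996.
Craft A's interval is proper; time dilation gives Δt_B = γΔτ = 1.3996 × 177 days = 248 days.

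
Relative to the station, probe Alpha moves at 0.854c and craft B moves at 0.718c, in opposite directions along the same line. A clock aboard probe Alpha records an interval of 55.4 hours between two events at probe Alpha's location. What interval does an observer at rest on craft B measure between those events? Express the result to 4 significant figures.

Speed of probe Alpha in craft B's frame: u = (v_A + v_B)/(1 + v_A v_B/c²) = (0.854 + 0.718)/(1 + 0.854×0.718) = 1.572/1.613172 = 0.97448; |u| = 0.97448c.
At |u| = 0.97448c, γ = (1 − 0.949611)^(−1/2) = 4.4548.
Probe Alpha's interval is proper; time dilation gives Δt_B = γΔτ = 4.4548 × 55.4 hours = 246.8 hours.

246.8 hours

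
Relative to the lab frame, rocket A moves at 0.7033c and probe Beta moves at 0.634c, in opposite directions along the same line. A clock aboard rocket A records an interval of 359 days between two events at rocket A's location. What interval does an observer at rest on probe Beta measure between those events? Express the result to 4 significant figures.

The velocity of rocket A relative to probe Beta is (0.7033 + 0.634)c / (1 + 0.7033×0.634) = 0.9249c; relative speed 0.9249c.
γ for this relative speed: γ = 1/√(1 − 0.85544) = 2.6301.
The clock on rocket A records proper time, so probe Beta measures Δt = γΔτ = 2.6301 × 359 = 944.2 days.

944.2 days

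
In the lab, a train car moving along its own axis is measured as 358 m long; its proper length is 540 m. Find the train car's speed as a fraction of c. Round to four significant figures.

Length contraction gives γ = L₀/L = 540/358 = 1.5084.
β = √(1 − 1/γ²) = √0.560492 = 0.7487.

0.7487c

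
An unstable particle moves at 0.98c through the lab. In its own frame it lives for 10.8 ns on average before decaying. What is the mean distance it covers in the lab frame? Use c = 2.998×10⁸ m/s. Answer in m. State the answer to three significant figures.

Lorentz factor: γ = (1 − 0.9604)^(−1/2) = 5.0252.
Lab-frame lifetime: Δt = γτ = 5.0252 × 10.8 ns = 54.272 ns.
Distance: d = vΔt = 0.98 × 2.998×10⁸ m/s × 5.4272×10^-8 s = 15.9 m.

15.9 m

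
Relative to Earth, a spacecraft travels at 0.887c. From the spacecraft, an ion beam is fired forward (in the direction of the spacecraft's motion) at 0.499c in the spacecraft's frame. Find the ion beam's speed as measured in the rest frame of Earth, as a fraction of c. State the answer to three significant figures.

0.961c

In units of c, u = (u' + v)/(1 + u'v) with u' = 0.499 and v = 0.887.
Numerator: 0.499 + 0.887 = 1.386. Denominator: 1 + (0.499)(0.887) = 1.442613.
u = 1.386/1.442613 = 0.96076, so the speed is 0.961c.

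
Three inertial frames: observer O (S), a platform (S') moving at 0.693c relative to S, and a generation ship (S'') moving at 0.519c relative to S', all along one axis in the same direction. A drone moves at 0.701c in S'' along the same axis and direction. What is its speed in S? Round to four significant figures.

0.9800c

First combine the drone and generation ship (S''→S'): u₁ = (0.701 + 0.519)/(1 + 0.701×0.519) = 1.22/1.363819 = 0.89455.
Then combine with the platform (S'→S): u = (0.89455 + 0.693)/(1 + 0.89455×0.693) = 1.58755/1.61992315 = 0.98002.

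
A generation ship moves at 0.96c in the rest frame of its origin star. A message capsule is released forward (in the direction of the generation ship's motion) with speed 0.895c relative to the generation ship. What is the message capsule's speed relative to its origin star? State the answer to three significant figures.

Relativistic velocity addition: u = (u' + v)/(1 + u'v/c²), with u' = 0.895c and v = 0.96c.
Numerator: 0.895 + 0.96 = 1.855. Denominator: 1 + (0.895)(0.96) = 1.8592.
u = 1.855/1.8592 = 0.99774, so the speed is 0.998c.

0.998c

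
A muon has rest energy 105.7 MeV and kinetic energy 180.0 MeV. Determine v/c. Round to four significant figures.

0.9290

γ = 1 + K/(mc²) = 1 + 180.0/105.7 = 2.7029.
β = √(1 − 1/γ²) = √(1 − 0.13688) = √0.86312 = 0.9290.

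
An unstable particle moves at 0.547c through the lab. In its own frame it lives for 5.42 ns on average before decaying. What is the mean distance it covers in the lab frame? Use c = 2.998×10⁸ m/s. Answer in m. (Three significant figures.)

1.06 m

With β = 0.547, γ = 1/√(1 − 0.547²) = 1/√0.700791 = 1.1946.
Lab-frame lifetime: Δt = γτ = 1.1946 × 5.42 ns = 6.4747 ns.
Distance: d = vΔt = 0.547 × 2.998×10⁸ m/s × 6.4747×10^-9 s = 1.06 m.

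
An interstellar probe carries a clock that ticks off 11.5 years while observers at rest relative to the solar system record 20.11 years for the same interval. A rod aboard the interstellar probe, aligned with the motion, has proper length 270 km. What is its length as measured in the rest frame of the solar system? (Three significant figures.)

γ = Δt/Δτ = 20.11/11.5 = 1.7487.
The rod contracts by the same γ: 270 km / 1.7487 = 154 km.

154 km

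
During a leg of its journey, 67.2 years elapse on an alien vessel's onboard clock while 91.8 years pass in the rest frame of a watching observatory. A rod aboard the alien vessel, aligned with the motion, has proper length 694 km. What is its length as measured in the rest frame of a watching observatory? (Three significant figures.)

From Δt = γΔτ: γ = 91.8/67.2 = 1.36607.
The rod contracts by the same γ: 694 km / 1.36607 = 508 km.

508 km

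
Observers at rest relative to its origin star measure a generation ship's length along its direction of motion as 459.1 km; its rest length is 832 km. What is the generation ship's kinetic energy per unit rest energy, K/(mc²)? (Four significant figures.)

0.8122

γ = L₀/L = 832/459.1 = 1.81224.
K/(mc²) = γ − 1 = 1.81224 − 1 = 0.8122.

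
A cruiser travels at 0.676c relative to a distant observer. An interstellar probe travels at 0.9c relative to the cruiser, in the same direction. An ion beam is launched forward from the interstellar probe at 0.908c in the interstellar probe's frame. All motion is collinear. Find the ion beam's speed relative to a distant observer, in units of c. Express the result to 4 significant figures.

Compose velocities in two stages. Stage 1 (into S'): u₁ = (0.908+0.9)/(1+0.908×0.9) = 0.99494.
Stage 2 (into S): u = (0.99494+0.676)/(1+0.99494×0.676) = 0.99902, so the speed is 0.9990c.

0.9990c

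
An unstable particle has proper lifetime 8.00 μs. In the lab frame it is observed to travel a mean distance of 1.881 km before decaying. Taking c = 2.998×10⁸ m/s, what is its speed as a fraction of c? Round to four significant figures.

0.6171c

d = βγcτ ⇒ βγ = d/(cτ) = 1881 m / (2398.4 m) = 0.78427.
β = (βγ)/√(1+(βγ)²) = 0.78427/√1.615079 = 0.6171.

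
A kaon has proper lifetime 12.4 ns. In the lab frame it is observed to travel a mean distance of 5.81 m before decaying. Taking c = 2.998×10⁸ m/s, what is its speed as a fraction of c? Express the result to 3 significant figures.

0.842c

Lab distance = (lab lifetime)·v = γτ·βc, so βγ = d/(cτ) = 5.810/(2.998×10⁸ × 1.240×10^-8) = 1.5629.
With βγ = 1.5629: γ² = 1 + (βγ)² = 3.44266, and β = (βγ)/γ = 1.5629/1.85544 = 0.842.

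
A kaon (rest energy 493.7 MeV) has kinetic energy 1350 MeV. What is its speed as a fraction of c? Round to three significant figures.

K = (γ−1)mc², so γ = 1 + 1350/493.7 = 3.7345.
Then v/c = √(1 − γ⁻²) = √(1 − 0.0717026) = √0.9282974 = 0.963.

0.963c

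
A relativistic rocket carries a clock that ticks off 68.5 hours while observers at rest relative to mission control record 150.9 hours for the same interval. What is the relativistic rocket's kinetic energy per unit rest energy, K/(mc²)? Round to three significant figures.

1.20

From Δt = γΔτ: γ = 150.9/68.5 = 2.20292.
K/(mc²) = γ − 1 = 2.20292 − 1 = 1.20.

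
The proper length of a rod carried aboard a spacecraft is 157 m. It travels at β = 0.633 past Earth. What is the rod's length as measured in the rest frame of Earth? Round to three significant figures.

β² = 0.400689, so γ = 1/√0.599311 = 1.2917.
Along the direction of motion the measured length is L₀/γ = 157/1.2917 = 122 m.

122 m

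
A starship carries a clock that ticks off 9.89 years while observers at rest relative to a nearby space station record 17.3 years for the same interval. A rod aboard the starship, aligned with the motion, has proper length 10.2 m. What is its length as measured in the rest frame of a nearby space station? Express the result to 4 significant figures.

From Δt = γΔτ: γ = 17.3/9.89 = 1.74924.
L = L₀/γ = 10.2/1.74924 = 5.831 m.

5.831 m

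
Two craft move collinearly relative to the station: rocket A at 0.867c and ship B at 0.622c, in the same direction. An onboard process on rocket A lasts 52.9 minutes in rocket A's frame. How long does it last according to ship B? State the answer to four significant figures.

62.46 minutes

Transform rocket A's velocity into ship B's frame: (0.867 − 0.622)/(1 − 0.867·0.622) = 0.245/0.460726, so the relative speed is 0.53177c.
At |u| = 0.53177c, γ = (1 − 0.282779)^(−1/2) = 1.1808.
The clock on rocket A records proper time, so ship B measures Δt = γΔτ = 1.1808 × 52.9 = 62.46 minutes.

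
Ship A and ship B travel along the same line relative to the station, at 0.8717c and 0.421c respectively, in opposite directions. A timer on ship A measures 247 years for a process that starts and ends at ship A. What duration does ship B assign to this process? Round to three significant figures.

Speed of ship A in ship B's frame: u = (v_A + v_B)/(1 + v_A v_B/c²) = (0.8717 + 0.421)/(1 + 0.8717×0.421) = 1.2927/1.3669857 = 0.94566; |u| = 0.94566c.
At |u| = 0.94566c, γ = (1 − 0.894273)^(−1/2) = 3.0754.
Ship A's interval is proper; time dilation gives Δt_B = γΔτ = 3.0754 × 247 years = 760 years.

760 years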